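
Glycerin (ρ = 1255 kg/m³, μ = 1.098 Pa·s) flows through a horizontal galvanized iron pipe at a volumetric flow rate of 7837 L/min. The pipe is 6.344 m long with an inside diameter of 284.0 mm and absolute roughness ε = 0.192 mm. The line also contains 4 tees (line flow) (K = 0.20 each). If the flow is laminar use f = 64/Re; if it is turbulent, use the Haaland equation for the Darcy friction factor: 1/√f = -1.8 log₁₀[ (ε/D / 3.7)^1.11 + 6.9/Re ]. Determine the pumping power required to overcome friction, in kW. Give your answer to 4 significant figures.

Q = 7837 L/min = 7837/60000 = 0.1306 m³/s.
Cross-sectional area A = πD²/4 = π(0.284)²/4 = 0.06335 m²; mean velocity V = Q/A = 0.1306/0.06335 = 2.062 m/s.
Reynolds number Re = ρVD/μ = 1255 · 2.062 · 0.284 / 1.1 = 669.3.
Re < 2300 → laminar flow, so f = 64/Re = 64/669.3 = 0.09562 (the turbulent correlation is not needed).
Total minor-loss coefficient ΣK = 4·0.2 = 0.8.
ΔP = [f·L/D + ΣK]·(ρV²/2) = [0.09562·6.344/0.284 + 0.8]·(1255·2.062²/2) = [2.136 + 0.8]·2668 = 7833 Pa.
Pumping power P = QΔP = 0.1306·7833 = 1023.1 W = 1.023 kW.

P ≈ 1.023 kW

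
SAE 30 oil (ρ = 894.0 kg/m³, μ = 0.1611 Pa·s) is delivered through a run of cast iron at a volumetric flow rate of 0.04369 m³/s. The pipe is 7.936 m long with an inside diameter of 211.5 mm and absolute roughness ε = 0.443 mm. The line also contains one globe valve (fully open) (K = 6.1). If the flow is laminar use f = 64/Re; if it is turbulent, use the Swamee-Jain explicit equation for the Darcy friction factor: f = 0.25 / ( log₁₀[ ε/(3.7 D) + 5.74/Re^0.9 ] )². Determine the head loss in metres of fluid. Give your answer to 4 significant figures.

h_f ≈ 0.6105 m

Cross-sectional area A = πD²/4 = π(0.2115)²/4 = 0.03513 m²; mean velocity V = Q/A = 0.04369/0.03513 = 1.244 m/s.
Reynolds number Re = ρVD/μ = 894 · 1.244 · 0.2115 / 0.161 = 1460.
Re < 2300 → laminar flow, so f = 64/Re = 64/1460 = 0.04385 (the turbulent correlation is not needed).
Total minor-loss coefficient ΣK = 1·6.1 = 6.1.
ΔP = [f·L/D + ΣK]·(ρV²/2) = [0.04385·7.936/0.2115 + 6.1]·(894·1.244²/2) = [1.645 + 6.1]·691.3 = 5354 Pa.
Head loss h_f = ΔP/(ρg) = 5354/(894·9.81) = 0.6105 m.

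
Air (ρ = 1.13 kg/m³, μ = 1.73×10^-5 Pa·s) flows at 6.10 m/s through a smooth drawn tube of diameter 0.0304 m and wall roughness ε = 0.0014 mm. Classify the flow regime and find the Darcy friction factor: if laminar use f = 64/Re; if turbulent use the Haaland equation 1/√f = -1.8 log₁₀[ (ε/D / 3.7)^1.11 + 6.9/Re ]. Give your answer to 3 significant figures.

f ≈ 0.0294

Re = ρVD/μ = 1.13·6.1·0.0304/1.73e-05 = 1.211e+04.
Re > 4000 → turbulent. ε/D = 1.4e-06/0.0304 = 4.61e-05; Haaland: 1/√f = -1.8 log₁₀[3.59e-06 + 0.00057] = 5.835, so f = 0.02937.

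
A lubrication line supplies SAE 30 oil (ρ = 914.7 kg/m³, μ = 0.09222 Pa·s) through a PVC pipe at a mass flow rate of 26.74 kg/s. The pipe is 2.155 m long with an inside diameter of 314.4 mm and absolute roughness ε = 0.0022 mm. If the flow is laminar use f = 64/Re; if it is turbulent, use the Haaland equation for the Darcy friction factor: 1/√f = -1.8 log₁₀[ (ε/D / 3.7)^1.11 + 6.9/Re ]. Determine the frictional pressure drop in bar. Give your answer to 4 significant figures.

A = πD²/4 = π(0.3144)²/4 = 0.07763 m²; mean velocity V = ṁ/(ρA) = 26.74/(914.7 · 0.07763) = 0.3766 m/s.
Reynolds number Re = ρVD/μ = 914.7 · 0.3766 · 0.3144 / 0.0922 = 1174.
Re < 2300 → laminar flow, so f = 64/Re = 64/1174 = 0.0545 (the turbulent correlation is not needed).
Darcy-Weisbach: ΔP = f(L/D)(ρV²/2) = 0.0545·(2.155/0.3144)·(914.7·0.3766²/2) = 0.0545·6.854·64.85 = 24.23 Pa.
ΔP = 24.23 Pa = 2.423×10^-4 bar.

ΔP ≈ 2.423×10^-4 bar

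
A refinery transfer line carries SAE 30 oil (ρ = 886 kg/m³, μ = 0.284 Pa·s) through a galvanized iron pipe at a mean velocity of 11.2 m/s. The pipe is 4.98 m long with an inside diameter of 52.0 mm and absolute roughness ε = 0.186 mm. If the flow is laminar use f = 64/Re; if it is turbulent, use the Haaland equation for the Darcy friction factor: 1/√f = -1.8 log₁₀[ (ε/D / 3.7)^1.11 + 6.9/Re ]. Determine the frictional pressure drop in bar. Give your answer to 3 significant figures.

ΔP ≈ 1.87 bar

Reynolds number Re = ρVD/μ = 886 · 11.2 · 0.052 / 0.284 = 1817.
Re < 2300 → laminar flow, so f = 64/Re = 64/1817 = 0.03522 (the turbulent correlation is not needed).
Darcy-Weisbach: ΔP = f(L/D)(ρV²/2) = 0.03522·(4.98/0.052)·(886·11.2²/2) = 0.03522·95.77·5.557e+04 = 1.875e+05 Pa.
ΔP = 1.875e+05 Pa = 1.87 bar.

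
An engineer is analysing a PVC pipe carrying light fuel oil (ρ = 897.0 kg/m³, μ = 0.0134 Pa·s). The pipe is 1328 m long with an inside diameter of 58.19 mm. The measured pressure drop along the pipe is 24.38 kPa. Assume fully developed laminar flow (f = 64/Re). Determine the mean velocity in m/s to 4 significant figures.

For laminar flow, f = 64/Re with Re = ρVD/μ, so Darcy-Weisbach reduces to ΔP = 32μLV/D². Solving for V: V = ΔP·D²/(32μL) = 2.438e+04·(0.05819)²/(32·0.0134·1328) = 0.145 m/s.
Check: Re = ρVD/μ = 897·0.145·0.05819/0.0134 = 564.7 < 2300, so the laminar assumption holds.

V ≈ 0.1450 m/s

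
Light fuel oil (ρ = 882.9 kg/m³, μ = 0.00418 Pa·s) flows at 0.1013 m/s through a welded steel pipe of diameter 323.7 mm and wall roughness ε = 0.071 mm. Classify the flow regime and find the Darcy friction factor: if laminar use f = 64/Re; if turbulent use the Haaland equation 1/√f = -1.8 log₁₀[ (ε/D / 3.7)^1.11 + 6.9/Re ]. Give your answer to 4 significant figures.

Re = ρVD/μ = 882.9·0.1013·0.3237/0.00418 = 6926.
Re > 4000 → turbulent. ε/D = 7.1e-05/0.3237 = 0.000219; Haaland: 1/√f = -1.8 log₁₀[2.03e-05 + 0.000996] = 5.387, so f = 0.03446.

f ≈ 0.03446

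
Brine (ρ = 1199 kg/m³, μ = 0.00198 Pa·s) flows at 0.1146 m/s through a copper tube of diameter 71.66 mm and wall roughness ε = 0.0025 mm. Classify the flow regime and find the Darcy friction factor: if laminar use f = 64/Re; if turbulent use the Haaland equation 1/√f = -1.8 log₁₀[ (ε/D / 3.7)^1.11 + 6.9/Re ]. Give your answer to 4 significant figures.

Re = ρVD/μ = 1199·0.1146·0.07166/0.00198 = 4973.
Re > 4000 → turbulent. ε/D = 2.5e-06/0.07166 = 3.49e-05; Haaland: 1/√f = -1.8 log₁₀[2.64e-06 + 0.00139] = 5.142, so f = 0.03781.

f ≈ 0.03781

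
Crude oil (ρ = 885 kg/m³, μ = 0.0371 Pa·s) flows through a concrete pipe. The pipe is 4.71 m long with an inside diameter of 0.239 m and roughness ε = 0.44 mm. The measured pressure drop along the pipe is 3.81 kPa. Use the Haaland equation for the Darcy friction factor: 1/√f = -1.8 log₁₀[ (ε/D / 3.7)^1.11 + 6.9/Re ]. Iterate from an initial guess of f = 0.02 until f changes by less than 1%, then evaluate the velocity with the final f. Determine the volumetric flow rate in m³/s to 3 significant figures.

Rearranging Darcy-Weisbach: V = √(2·ΔP·D/(f·L·ρ)). With ε/D = 0.00044/0.239 = 0.00184, iterate starting from f = 0.02:
  f = 0.02 → V = √(2·3810·0.239/(0.02·4.71·885)) = 4.674 m/s; Re = ρVD/μ = 2.665e+04; f → 0.02794
  f = 0.02794 → V = 3.955 m/s; Re = 2.255e+04; f → 0.02864
  f = 0.02864 → V = 3.906 m/s; Re = 2.227e+04; f → 0.0287
Converged (Δf/f < 1%). With the final f = 0.0287: V = √(2·3810·0.239/(0.0287·4.71·885)) = 3.902 m/s.
Q = V·A = 3.902·(π/4·0.239²) = 0.175 m³/s = 0.175 m³/s.

Q ≈ 0.175 m³/s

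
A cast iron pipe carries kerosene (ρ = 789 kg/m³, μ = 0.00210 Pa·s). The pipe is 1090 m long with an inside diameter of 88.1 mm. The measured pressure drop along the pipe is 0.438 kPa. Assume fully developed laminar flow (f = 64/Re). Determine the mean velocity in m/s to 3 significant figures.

For laminar flow, f = 64/Re with Re = ρVD/μ, so Darcy-Weisbach reduces to ΔP = 32μLV/D². Solving for V: V = ΔP·D²/(32μL) = 438·(0.0881)²/(32·0.0021·1090) = 0.04641 m/s.
Check: Re = ρVD/μ = 789·0.04641·0.0881/0.0021 = 1536 < 2300, so the laminar assumption holds.

V ≈ 0.0464 m/s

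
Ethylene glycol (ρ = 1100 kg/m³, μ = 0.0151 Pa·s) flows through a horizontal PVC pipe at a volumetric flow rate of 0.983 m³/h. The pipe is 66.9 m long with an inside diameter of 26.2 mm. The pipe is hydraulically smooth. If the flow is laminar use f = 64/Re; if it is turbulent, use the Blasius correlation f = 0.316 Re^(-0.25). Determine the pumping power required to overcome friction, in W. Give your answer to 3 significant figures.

Q = 0.983 m³/h = 0.983/3600 = 0.0002731 m³/s.
Cross-sectional area A = πD²/4 = π(0.0262)²/4 = 0.0005391 m²; mean velocity V = Q/A = 0.0002731/0.0005391 = 0.5065 m/s.
Reynolds number Re = ρVD/μ = 1100 · 0.5065 · 0.0262 / 0.0151 = 966.7.
Re < 2300 → laminar flow, so f = 64/Re = 64/966.7 = 0.06621 (the turbulent correlation is not needed).
Darcy-Weisbach: ΔP = f(L/D)(ρV²/2) = 0.06621·(66.9/0.0262)·(1100·0.5065²/2) = 0.06621·2553·141.1 = 2.385e+04 Pa.
Pumping power P = QΔP = 0.0002731·2.385e+04 = 6.513 W = 6.51 W.

P ≈ 6.51 W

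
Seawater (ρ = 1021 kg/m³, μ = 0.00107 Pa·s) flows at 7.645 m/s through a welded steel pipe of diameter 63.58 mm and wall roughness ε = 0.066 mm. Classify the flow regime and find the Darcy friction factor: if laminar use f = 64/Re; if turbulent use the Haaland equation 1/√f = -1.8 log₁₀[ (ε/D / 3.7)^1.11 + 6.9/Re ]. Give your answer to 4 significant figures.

f ≈ 0.02040

Re = ρVD/μ = 1021·7.645·0.06358/0.00107 = 4.638e+05.
Re > 4000 → turbulent. ε/D = 6.6e-05/0.06358 = 0.00104; Haaland: 1/√f = -1.8 log₁₀[0.000114 + 1.49e-05] = 7.001, so f = 0.0204.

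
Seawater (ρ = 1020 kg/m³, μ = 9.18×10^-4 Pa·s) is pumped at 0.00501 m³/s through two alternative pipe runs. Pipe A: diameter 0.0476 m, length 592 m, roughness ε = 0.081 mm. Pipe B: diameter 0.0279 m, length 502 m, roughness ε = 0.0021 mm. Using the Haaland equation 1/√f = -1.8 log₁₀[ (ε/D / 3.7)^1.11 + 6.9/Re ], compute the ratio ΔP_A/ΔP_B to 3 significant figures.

ΔP_A/ΔP_B ≈ 0.125

Pipe A: V = Q/A = 0.00501/0.00178 = 2.815 m/s; Re = 1.489e+05; ε/D = 0.0017; Haaland → f = 0.02365; ΔP_A = f(L/D)(ρV²/2) = 1.189e+06 Pa.
Pipe B: V = Q/A = 0.00501/0.0006114 = 8.195 m/s; Re = 2.54e+05; ε/D = 7.53e-05; Haaland → f = 0.0154; ΔP_B = f(L/D)(ρV²/2) = 9.49e+06 Pa.
ΔP_A/ΔP_B = 1.189e+06/9.49e+06 = 0.125.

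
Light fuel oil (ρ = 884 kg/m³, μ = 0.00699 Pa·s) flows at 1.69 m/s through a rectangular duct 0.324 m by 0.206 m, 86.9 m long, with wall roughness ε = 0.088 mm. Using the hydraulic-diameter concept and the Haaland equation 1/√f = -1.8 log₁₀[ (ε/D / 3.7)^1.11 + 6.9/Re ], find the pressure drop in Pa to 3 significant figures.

Hydraulic diameter D_h = 4A/P = 4·(0.324·0.206)/(2·(0.324+0.206)) = 0.267/1.06 = 0.2519 m.
Re = ρVD_h/μ = 884·1.69·0.2519/0.00699 = 5.383e+04.
ε/D_h = 8.8e-05/0.2519 = 0.000349; Haaland gives 1/√f = -1.8 log₁₀[3.41e-05+0.000128] = 6.822, so f = 0.02149.
ΔP = f(L/D_h)(ρV²/2) = 0.02149·86.9/0.2519·1262 = 9360 Pa.

ΔP ≈ 9360 Pa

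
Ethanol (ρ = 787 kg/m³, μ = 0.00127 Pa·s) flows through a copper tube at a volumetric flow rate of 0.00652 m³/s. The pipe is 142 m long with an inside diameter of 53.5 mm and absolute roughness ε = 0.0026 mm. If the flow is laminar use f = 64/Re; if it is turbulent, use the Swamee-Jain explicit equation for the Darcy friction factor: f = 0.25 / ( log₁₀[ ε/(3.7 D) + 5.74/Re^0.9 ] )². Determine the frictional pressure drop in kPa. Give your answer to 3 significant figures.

Cross-sectional area A = πD²/4 = π(0.0535)²/4 = 0.002248 m²; mean velocity V = Q/A = 0.00652/0.002248 = 2.9 m/s.
Reynolds number Re = ρVD/μ = 787 · 2.9 · 0.0535 / 0.00127 = 9.616e+04.
Re > 4000 → turbulent. Relative roughness ε/D = 2.6e-06/0.0535 = 4.86e-05. Swamee-Jain: f = 0.25/(log₁₀[4.86e-05/3.7 + 5.74/9.616e+04^0.9])² = 0.25/(log₁₀[1.31e-05 + 0.000188])² = 0.25/(-3.696)² = 0.0183.
Darcy-Weisbach: ΔP = f(L/D)(ρV²/2) = 0.0183·(142/0.0535)·(787·2.9²/2) = 0.0183·2654·3310 = 1.608e+05 Pa.
ΔP = 1.608e+05 Pa = 161 kPa.

ΔP ≈ 161 kPa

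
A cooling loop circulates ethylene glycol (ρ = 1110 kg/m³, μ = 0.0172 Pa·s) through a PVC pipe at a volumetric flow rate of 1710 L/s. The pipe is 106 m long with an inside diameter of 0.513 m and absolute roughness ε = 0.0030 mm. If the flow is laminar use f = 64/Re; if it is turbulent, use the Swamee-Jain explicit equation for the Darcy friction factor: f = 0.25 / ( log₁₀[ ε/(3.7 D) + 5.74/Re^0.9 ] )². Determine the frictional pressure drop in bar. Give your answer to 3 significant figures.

Q = 1710 L/s = 1710/1000 = 1.71 m³/s.
Cross-sectional area A = πD²/4 = π(0.513)²/4 = 0.2067 m²; mean velocity V = Q/A = 1.71/0.2067 = 8.273 m/s.
Reynolds number Re = ρVD/μ = 1110 · 8.273 · 0.513 / 0.0172 = 2.739e+05.
Re > 4000 → turbulent. Relative roughness ε/D = 3e-06/0.513 = 5.85e-06. Swamee-Jain: f = 0.25/(log₁₀[5.85e-06/3.7 + 5.74/2.739e+05^0.9])² = 0.25/(log₁₀[1.58e-06 + 7.33e-05])² = 0.25/(-4.126)² = 0.01469.
Darcy-Weisbach: ΔP = f(L/D)(ρV²/2) = 0.01469·(106/0.513)·(1110·8.273²/2) = 0.01469·206.6·3.799e+04 = 1.153e+05 Pa.
ΔP = 1.153e+05 Pa = 1.15 bar.

ΔP ≈ 1.15 bar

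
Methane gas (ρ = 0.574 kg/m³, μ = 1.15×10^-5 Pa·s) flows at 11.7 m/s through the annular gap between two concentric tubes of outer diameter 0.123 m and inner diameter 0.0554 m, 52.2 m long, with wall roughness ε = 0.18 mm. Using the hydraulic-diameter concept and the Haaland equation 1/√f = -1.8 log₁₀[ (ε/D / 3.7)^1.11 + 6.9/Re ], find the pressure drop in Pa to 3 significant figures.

Hydraulic diameter D_h = 4A/P = D_o - D_i = 0.123 - 0.0554 = 0.0676 m.
Re = ρVD_h/μ = 0.574·11.7·0.0676/1.15e-05 = 3.948e+04.
ε/D_h = 0.00018/0.0676 = 0.00266; Haaland gives 1/√f = -1.8 log₁₀[0.000325+0.000175] = 5.943, so f = 0.02832.
ΔP = f(L/D_h)(ρV²/2) = 0.02832·52.2/0.0676·39.29 = 859 Pa.

ΔP ≈ 859 Pa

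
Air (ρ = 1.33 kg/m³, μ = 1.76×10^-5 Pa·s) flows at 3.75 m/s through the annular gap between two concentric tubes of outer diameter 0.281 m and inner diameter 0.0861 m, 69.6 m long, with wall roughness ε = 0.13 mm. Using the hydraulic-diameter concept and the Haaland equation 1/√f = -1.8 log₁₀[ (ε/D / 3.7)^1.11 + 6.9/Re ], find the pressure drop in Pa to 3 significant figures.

Hydraulic diameter D_h = 4A/P = D_o - D_i = 0.281 - 0.0861 = 0.1949 m.
Re = ρVD_h/μ = 1.33·3.75·0.1949/1.76e-05 = 5.523e+04.
ε/D_h = 0.00013/0.1949 = 0.000667; Haaland gives 1/√f = -1.8 log₁₀[6.98e-05+0.000125] = 6.679, so f = 0.02242.
ΔP = f(L/D_h)(ρV²/2) = 0.02242·69.6/0.1949·9.352 = 74.86 Pa.

ΔP ≈ 74.9 Pa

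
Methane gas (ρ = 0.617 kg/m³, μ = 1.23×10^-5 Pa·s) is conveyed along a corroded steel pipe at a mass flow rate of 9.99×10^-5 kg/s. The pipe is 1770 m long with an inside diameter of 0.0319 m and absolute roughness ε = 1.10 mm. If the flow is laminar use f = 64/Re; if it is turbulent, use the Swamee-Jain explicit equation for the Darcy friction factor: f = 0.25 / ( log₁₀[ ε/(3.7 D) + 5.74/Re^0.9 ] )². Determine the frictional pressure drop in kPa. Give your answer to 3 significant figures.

A = πD²/4 = π(0.0319)²/4 = 0.0007992 m²; mean velocity V = ṁ/(ρA) = 9.99e-05/(0.617 · 0.0007992) = 0.2026 m/s.
Reynolds number Re = ρVD/μ = 0.617 · 0.2026 · 0.0319 / 1.23e-05 = 324.2.
Re < 2300 → laminar flow, so f = 64/Re = 64/324.2 = 0.1974 (the turbulent correlation is not needed).
Darcy-Weisbach: ΔP = f(L/D)(ρV²/2) = 0.1974·(1770/0.0319)·(0.617·0.2026²/2) = 0.1974·5.549e+04·0.01266 = 138.7 Pa.
ΔP = 138.7 Pa = 0.139 kPa.

ΔP ≈ 0.139 kPa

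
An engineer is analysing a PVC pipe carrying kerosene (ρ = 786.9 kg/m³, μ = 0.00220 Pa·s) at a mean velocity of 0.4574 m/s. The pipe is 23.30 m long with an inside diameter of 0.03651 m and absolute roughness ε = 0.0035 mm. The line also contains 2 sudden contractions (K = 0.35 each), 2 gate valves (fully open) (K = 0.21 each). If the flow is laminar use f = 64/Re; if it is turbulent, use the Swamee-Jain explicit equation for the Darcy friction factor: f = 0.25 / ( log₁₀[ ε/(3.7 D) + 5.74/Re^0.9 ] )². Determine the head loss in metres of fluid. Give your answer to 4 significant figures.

Reynolds number Re = ρVD/μ = 786.9 · 0.4574 · 0.03651 / 0.0022 = 5973.
Re > 4000 → turbulent. Relative roughness ε/D = 3.5e-06/0.03651 = 9.59e-05. Swamee-Jain: f = 0.25/(log₁₀[9.59e-05/3.7 + 5.74/5973^0.9])² = 0.25/(log₁₀[2.59e-05 + 0.00229])² = 0.25/(-2.635)² = 0.03601.
Total minor-loss coefficient ΣK = 2·0.35 + 2·0.21 = 1.12.
ΔP = [f·L/D + ΣK]·(ρV²/2) = [0.03601·23.3/0.03651 + 1.12]·(786.9·0.4574²/2) = [22.98 + 1.12]·82.32 = 1984 Pa.
Head loss h_f = ΔP/(ρg) = 1984/(786.9·9.81) = 0.2570 m.

h_f ≈ 0.2570 m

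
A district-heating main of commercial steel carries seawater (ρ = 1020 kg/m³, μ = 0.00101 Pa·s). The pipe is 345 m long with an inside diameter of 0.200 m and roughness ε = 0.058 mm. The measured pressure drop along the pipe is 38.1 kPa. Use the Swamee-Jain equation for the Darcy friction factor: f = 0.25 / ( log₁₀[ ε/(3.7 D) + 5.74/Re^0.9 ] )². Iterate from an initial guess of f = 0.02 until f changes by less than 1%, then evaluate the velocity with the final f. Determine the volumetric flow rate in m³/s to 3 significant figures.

Q ≈ 0.0503 m³/s

Rearranging Darcy-Weisbach: V = √(2·ΔP·D/(f·L·ρ)). With ε/D = 5.8e-05/0.2 = 0.00029, iterate starting from f = 0.02:
  f = 0.02 → V = √(2·3.81e+04·0.2/(0.02·345·1020)) = 1.472 m/s; Re = ρVD/μ = 2.972e+05; f → 0.01701
  f = 0.01701 → V = 1.596 m/s; Re = 3.223e+05; f → 0.01688
Converged (Δf/f < 1%). With the final f = 0.01688: V = √(2·3.81e+04·0.2/(0.01688·345·1020)) = 1.602 m/s.
Q = V·A = 1.602·(π/4·0.2²) = 0.05032 m³/s = 0.0503 m³/s.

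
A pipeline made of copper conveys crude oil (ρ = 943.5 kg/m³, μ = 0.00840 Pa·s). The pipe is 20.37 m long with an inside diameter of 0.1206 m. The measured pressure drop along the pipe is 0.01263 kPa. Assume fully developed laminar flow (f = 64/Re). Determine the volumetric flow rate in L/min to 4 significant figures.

Q ≈ 22.99 L/min

For laminar flow, f = 64/Re with Re = ρVD/μ, so Darcy-Weisbach reduces to ΔP = 32μLV/D². Solving for V: V = ΔP·D²/(32μL) = 12.63·(0.1206)²/(32·0.0084·20.37) = 0.03355 m/s.
Check: Re = ρVD/μ = 943.5·0.03355·0.1206/0.0084 = 454.5 < 2300, so the laminar assumption holds.
Q = V·A = 0.03355·(π/4·0.1206²) = 0.0003832 m³/s = 22.99 L/min.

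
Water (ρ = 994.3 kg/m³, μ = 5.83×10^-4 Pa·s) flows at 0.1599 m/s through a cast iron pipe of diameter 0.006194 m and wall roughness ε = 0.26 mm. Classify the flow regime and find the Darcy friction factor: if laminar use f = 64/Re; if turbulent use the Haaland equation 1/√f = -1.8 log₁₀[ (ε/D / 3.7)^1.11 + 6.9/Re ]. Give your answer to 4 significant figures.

f ≈ 0.03789

Re = ρVD/μ = 994.3·0.1599·0.006194/0.000583 = 1689.
Re < 2300 → laminar, so f = 64/Re = 0.03789 (roughness is irrelevant in laminar flow).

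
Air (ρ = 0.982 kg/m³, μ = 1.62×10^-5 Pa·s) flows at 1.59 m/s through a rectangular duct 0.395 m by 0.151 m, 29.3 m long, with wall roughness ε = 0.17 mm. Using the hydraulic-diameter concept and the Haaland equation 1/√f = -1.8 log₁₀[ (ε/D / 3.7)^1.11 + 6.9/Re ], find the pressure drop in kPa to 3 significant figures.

ΔP ≈ 0.00448 kPa

Hydraulic diameter D_h = 4A/P = 4·(0.395·0.151)/(2·(0.395+0.151)) = 0.2386/1.092 = 0.2185 m.
Re = ρVD_h/μ = 0.982·1.59·0.2185/1.62e-05 = 2.106e+04.
ε/D_h = 0.00017/0.2185 = 0.000778; Haaland gives 1/√f = -1.8 log₁₀[8.29e-05+0.000328] = 6.096, so f = 0.02691.
ΔP = f(L/D_h)(ρV²/2) = 0.02691·29.3/0.2185·1.241 = 4.48 Pa.
ΔP = 0.00448 kPa.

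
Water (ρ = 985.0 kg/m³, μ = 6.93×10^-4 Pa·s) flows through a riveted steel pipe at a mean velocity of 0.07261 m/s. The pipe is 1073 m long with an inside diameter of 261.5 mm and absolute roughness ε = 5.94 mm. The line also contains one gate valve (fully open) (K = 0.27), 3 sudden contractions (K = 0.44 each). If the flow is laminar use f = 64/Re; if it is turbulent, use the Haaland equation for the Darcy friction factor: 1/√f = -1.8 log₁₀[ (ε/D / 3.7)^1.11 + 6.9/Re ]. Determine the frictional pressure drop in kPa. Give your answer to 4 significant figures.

ΔP ≈ 0.5635 kPa

Reynolds number Re = ρVD/μ = 985 · 0.07261 · 0.2615 / 0.000693 = 2.699e+04.
Re > 4000 → turbulent. Relative roughness ε/D = 0.00594/0.2615 = 0.0227. Haaland: 1/√f = -1.8 log₁₀[(0.0227/3.7)^1.11 + 6.9/2.699e+04] = -1.8 log₁₀[0.00351 + 0.000256] = 4.364, so f = 0.0525.
Total minor-loss coefficient ΣK = 1·0.27 + 3·0.44 = 1.59.
ΔP = [f·L/D + ΣK]·(ρV²/2) = [0.0525·1073/0.2615 + 1.59]·(985·0.07261²/2) = [215.4 + 1.59]·2.597 = 563.5 Pa.
ΔP = 563.5 Pa = 0.5635 kPa.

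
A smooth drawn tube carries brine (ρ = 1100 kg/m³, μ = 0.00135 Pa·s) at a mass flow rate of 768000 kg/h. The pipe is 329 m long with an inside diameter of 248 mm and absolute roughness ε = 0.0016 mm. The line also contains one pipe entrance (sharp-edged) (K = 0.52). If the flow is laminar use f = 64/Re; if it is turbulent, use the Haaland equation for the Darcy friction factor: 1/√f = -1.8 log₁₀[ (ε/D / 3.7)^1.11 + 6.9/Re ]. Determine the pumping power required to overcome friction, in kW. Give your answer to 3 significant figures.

P ≈ 28.5 kW

ṁ = 768000 kg/h = 768000/3600 = 213.3 kg/s.
A = πD²/4 = π(0.248)²/4 = 0.04831 m²; mean velocity V = ṁ/(ρA) = 213.3/(1100 · 0.04831) = 4.015 m/s.
Reynolds number Re = ρVD/μ = 1100 · 4.015 · 0.248 / 0.00135 = 8.113e+05.
Re > 4000 → turbulent. Relative roughness ε/D = 1.6e-06/0.248 = 6.45e-06. Haaland: 1/√f = -1.8 log₁₀[(6.45e-06/3.7)^1.11 + 6.9/8.113e+05] = -1.8 log₁₀[4.06e-07 + 8.5e-06] = 9.09, so f = 0.0121.
Total minor-loss coefficient ΣK = 1·0.52 = 0.52.
ΔP = [f·L/D + ΣK]·(ρV²/2) = [0.0121·329/0.248 + 0.52]·(1100·4.015²/2) = [16.05 + 0.52]·8866 = 1.469e+05 Pa.
Q = ṁ/ρ = 213.3/1100 = 0.1939 m³/s.
Pumping power P = QΔP = 0.1939·1.469e+05 = 28500 W = 28.5 kW.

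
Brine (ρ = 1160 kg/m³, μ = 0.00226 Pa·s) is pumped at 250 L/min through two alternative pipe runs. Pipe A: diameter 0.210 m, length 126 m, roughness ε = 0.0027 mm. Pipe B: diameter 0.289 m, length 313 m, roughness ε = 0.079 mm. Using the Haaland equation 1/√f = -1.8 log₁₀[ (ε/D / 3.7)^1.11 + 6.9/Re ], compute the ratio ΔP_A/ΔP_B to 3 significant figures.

ΔP_A/ΔP_B ≈ 1.81

Pipe A: V = Q/A = 0.004167/0.03464 = 0.1203 m/s; Re = 1.297e+04; ε/D = 1.29e-05; Haaland → f = 0.02881; ΔP_A = f(L/D)(ρV²/2) = 145.1 Pa.
Pipe B: V = Q/A = 0.004167/0.0656 = 0.06352 m/s; Re = 9422; ε/D = 0.000273; Haaland → f = 0.0317; ΔP_B = f(L/D)(ρV²/2) = 80.35 Pa.
ΔP_A/ΔP_B = 145.1/80.35 = 1.81.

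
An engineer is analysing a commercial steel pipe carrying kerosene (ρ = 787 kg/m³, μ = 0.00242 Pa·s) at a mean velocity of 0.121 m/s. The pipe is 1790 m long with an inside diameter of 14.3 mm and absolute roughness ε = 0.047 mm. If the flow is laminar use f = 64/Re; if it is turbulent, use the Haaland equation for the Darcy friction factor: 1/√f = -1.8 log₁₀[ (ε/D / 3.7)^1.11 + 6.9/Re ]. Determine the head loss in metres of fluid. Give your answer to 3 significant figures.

Reynolds number Re = ρVD/μ = 787 · 0.121 · 0.0143 / 0.00242 = 562.7.
Re < 2300 → laminar flow, so f = 64/Re = 64/562.7 = 0.1137 (the turbulent correlation is not needed).
Darcy-Weisbach: ΔP = f(L/D)(ρV²/2) = 0.1137·(1790/0.0143)·(787·0.121²/2) = 0.1137·1.252e+05·5.761 = 8.202e+04 Pa.
Head loss h_f = ΔP/(ρg) = 8.202e+04/(787·9.81) = 10.6 m.

h_f ≈ 10.6 m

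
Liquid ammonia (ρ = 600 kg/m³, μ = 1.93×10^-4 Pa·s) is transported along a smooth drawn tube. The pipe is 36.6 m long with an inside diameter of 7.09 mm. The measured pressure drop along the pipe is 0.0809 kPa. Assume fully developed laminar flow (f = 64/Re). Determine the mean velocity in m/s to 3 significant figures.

V ≈ 0.0180 m/s

For laminar flow, f = 64/Re with Re = ρVD/μ, so Darcy-Weisbach reduces to ΔP = 32μLV/D². Solving for V: V = ΔP·D²/(32μL) = 80.9·(0.00709)²/(32·0.000193·36.6) = 0.01799 m/s.
Check: Re = ρVD/μ = 600·0.01799·0.00709/0.000193 = 396.5 < 2300, so the laminar assumption holds.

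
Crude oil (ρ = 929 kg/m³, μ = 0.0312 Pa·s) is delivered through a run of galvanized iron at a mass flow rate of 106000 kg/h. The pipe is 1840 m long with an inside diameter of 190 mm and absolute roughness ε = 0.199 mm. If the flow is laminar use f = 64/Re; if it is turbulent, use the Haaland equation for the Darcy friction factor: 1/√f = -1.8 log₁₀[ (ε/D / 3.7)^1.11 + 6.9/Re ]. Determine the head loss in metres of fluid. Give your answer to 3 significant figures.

ṁ = 106000 kg/h = 106000/3600 = 29.44 kg/s.
A = πD²/4 = π(0.19)²/4 = 0.02835 m²; mean velocity V = ṁ/(ρA) = 29.44/(929 · 0.02835) = 1.118 m/s.
Reynolds number Re = ρVD/μ = 929 · 1.118 · 0.19 / 0.0312 = 6324.
Re > 4000 → turbulent. Relative roughness ε/D = 0.000199/0.19 = 0.00105. Haaland: 1/√f = -1.8 log₁₀[(0.00105/3.7)^1.11 + 6.9/6324] = -1.8 log₁₀[0.000115 + 0.00109] = 5.253, so f = 0.03623.
Darcy-Weisbach: ΔP = f(L/D)(ρV²/2) = 0.03623·(1840/0.19)·(929·1.118²/2) = 0.03623·9684·580.5 = 2.037e+05 Pa.
Head loss h_f = ΔP/(ρg) = 2.037e+05/(929·9.81) = 22.3 m.

h_f ≈ 22.3 m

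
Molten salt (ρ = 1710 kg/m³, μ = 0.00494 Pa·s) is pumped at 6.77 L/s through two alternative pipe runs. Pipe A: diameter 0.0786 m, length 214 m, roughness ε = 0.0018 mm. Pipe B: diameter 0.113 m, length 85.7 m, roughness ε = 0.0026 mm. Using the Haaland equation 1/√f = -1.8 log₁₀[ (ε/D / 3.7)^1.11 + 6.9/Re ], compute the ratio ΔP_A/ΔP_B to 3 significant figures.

ΔP_A/ΔP_B ≈ 14.1

Pipe A: V = Q/A = 0.00677/0.004852 = 1.395 m/s; Re = 3.796e+04; ε/D = 2.29e-05; Haaland → f = 0.02211; ΔP_A = f(L/D)(ρV²/2) = 1.002e+05 Pa.
Pipe B: V = Q/A = 0.00677/0.01003 = 0.6751 m/s; Re = 2.641e+04; ε/D = 2.3e-05; Haaland → f = 0.02408; ΔP_B = f(L/D)(ρV²/2) = 7116 Pa.
ΔP_A/ΔP_B = 1.002e+05/7116 = 14.1.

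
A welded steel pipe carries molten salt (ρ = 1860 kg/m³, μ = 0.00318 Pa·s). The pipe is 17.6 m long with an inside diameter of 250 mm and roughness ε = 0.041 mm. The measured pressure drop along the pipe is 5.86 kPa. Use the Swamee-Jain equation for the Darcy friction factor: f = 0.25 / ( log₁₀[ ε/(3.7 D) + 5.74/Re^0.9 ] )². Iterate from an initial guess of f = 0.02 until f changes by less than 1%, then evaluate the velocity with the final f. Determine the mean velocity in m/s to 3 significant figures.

V ≈ 2.38 m/s

Rearranging Darcy-Weisbach: V = √(2·ΔP·D/(f·L·ρ)). With ε/D = 4.1e-05/0.25 = 0.000164, iterate starting from f = 0.02:
  f = 0.02 → V = √(2·5860·0.25/(0.02·17.6·1860)) = 2.115 m/s; Re = ρVD/μ = 3.093e+05; f → 0.01595
  f = 0.01595 → V = 2.369 m/s; Re = 3.463e+05; f → 0.01575
  f = 0.01575 → V = 2.384 m/s; Re = 3.486e+05; f → 0.01574
Converged (Δf/f < 1%). With the final f = 0.01574: V = √(2·5860·0.25/(0.01574·17.6·1860)) = 2.385 m/s.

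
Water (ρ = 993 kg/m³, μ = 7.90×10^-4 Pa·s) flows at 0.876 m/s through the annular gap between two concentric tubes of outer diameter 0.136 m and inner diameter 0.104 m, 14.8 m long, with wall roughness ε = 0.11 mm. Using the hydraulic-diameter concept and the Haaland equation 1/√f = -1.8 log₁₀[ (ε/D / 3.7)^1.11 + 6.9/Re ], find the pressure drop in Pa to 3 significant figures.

ΔP ≈ 5300 Pa

Hydraulic diameter D_h = 4A/P = D_o - D_i = 0.136 - 0.104 = 0.032 m.
Re = ρVD_h/μ = 993·0.876·0.032/0.00079 = 3.524e+04.
ε/D_h = 0.00011/0.032 = 0.00344; Haaland gives 1/√f = -1.8 log₁₀[0.000431+0.000196] = 5.765, so f = 0.03009.
ΔP = f(L/D_h)(ρV²/2) = 0.03009·14.8/0.032·381 = 5302 Pa.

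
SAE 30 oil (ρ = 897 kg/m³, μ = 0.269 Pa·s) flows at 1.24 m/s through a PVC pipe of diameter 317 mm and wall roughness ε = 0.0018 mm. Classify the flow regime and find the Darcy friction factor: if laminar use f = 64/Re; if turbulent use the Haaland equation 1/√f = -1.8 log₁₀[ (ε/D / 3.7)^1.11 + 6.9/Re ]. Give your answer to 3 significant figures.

f ≈ 0.0488

Re = ρVD/μ = 897·1.24·0.317/0.269 = 1311.
Re < 2300 → laminar, so f = 64/Re = 0.04883 (roughness is irrelevant in laminar flow).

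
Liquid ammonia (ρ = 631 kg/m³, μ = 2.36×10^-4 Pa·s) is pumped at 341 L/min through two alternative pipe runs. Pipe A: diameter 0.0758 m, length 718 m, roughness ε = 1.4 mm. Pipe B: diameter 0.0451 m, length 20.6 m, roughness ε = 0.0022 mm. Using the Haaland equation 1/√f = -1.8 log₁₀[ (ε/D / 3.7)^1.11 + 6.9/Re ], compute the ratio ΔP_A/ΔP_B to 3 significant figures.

ΔP_A/ΔP_B ≈ 8.83

Pipe A: V = Q/A = 0.005683/0.004513 = 1.259 m/s; Re = 2.552e+05; ε/D = 0.0185; Haaland → f = 0.04744; ΔP_A = f(L/D)(ρV²/2) = 2.249e+05 Pa.
Pipe B: V = Q/A = 0.005683/0.001598 = 3.558 m/s; Re = 4.29e+05; ε/D = 4.88e-05; Haaland → f = 0.01397; ΔP_B = f(L/D)(ρV²/2) = 2.548e+04 Pa.
ΔP_A/ΔP_B = 2.249e+05/2.548e+04 = 8.83.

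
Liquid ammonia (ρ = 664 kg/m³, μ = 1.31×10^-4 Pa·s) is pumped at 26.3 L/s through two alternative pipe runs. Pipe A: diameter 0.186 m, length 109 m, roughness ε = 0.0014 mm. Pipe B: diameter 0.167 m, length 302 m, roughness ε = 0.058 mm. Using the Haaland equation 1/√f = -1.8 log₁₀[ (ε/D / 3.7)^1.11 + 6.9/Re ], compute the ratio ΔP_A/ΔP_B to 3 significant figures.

Pipe A: V = Q/A = 0.0263/0.02717 = 0.9679 m/s; Re = 9.125e+05; ε/D = 7.53e-06; Haaland → f = 0.01189; ΔP_A = f(L/D)(ρV²/2) = 2168 Pa.
Pipe B: V = Q/A = 0.0263/0.0219 = 1.201 m/s; Re = 1.016e+06; ε/D = 0.000347; Haaland → f = 0.01601; ΔP_B = f(L/D)(ρV²/2) = 1.385e+04 Pa.
ΔP_A/ΔP_B = 2168/1.385e+04 = 0.156.

ΔP_A/ΔP_B ≈ 0.156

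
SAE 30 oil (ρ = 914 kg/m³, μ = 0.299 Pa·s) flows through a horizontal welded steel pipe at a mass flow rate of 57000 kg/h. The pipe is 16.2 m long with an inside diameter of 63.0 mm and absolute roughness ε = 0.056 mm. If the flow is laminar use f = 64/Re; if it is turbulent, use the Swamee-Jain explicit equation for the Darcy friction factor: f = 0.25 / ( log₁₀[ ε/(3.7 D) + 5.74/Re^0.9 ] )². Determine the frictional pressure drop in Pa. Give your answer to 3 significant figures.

ṁ = 57000 kg/h = 57000/3600 = 15.83 kg/s.
A = πD²/4 = π(0.063)²/4 = 0.003117 m²; mean velocity V = ṁ/(ρA) = 15.83/(914 · 0.003117) = 5.557 m/s.
Reynolds number Re = ρVD/μ = 914 · 5.557 · 0.063 / 0.299 = 1070.
Re < 2300 → laminar flow, so f = 64/Re = 64/1070 = 0.0598 (the turbulent correlation is not needed).
Darcy-Weisbach: ΔP = f(L/D)(ρV²/2) = 0.0598·(16.2/0.063)·(914·5.557²/2) = 0.0598·257.1·1.411e+04 = 2.17e+05 Pa.

ΔP ≈ 217000 Pa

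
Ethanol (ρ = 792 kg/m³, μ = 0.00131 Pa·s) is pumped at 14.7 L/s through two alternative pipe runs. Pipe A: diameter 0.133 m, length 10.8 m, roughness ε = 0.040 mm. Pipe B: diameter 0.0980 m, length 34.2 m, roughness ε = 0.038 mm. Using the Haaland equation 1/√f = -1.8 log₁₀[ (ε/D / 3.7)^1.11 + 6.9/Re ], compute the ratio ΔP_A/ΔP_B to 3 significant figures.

ΔP_A/ΔP_B ≈ 0.0703

Pipe A: V = Q/A = 0.0147/0.01389 = 1.058 m/s; Re = 8.508e+04; ε/D = 0.000301; Haaland → f = 0.01969; ΔP_A = f(L/D)(ρV²/2) = 709 Pa.
Pipe B: V = Q/A = 0.0147/0.007543 = 1.949 m/s; Re = 1.155e+05; ε/D = 0.000388; Haaland → f = 0.01921; ΔP_B = f(L/D)(ρV²/2) = 1.008e+04 Pa.
ΔP_A/ΔP_B = 709/1.008e+04 = 0.0703.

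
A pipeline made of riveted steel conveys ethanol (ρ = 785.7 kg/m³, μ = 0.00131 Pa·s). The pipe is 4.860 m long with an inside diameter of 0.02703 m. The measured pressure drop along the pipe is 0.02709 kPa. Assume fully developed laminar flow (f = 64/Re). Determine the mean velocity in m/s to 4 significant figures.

V ≈ 0.09715 m/s

For laminar flow, f = 64/Re with Re = ρVD/μ, so Darcy-Weisbach reduces to ΔP = 32μLV/D². Solving for V: V = ΔP·D²/(32μL) = 27.09·(0.02703)²/(32·0.00131·4.86) = 0.09715 m/s.
Check: Re = ρVD/μ = 785.7·0.09715·0.02703/0.00131 = 1575 < 2300, so the laminar assumption holds.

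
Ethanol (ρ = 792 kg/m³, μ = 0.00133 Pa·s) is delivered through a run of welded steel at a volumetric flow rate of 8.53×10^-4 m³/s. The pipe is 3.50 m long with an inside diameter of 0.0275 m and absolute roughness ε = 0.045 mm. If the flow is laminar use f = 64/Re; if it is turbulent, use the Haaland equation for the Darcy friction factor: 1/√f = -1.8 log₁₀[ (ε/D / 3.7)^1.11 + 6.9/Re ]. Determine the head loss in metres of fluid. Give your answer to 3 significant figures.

Cross-sectional area A = πD²/4 = π(0.0275)²/4 = 0.000594 m²; mean velocity V = Q/A = 0.000853/0.000594 = 1.436 m/s.
Reynolds number Re = ρVD/μ = 792 · 1.436 · 0.0275 / 0.00133 = 2.352e+04.
Re > 4000 → turbulent. Relative roughness ε/D = 4.5e-05/0.0275 = 0.00164. Haaland: 1/√f = -1.8 log₁₀[(0.00164/3.7)^1.11 + 6.9/2.352e+04] = -1.8 log₁₀[0.000189 + 0.000293] = 5.97, so f = 0.02806.
Darcy-Weisbach: ΔP = f(L/D)(ρV²/2) = 0.02806·(3.5/0.0275)·(792·1.436²/2) = 0.02806·127.3·816.7 = 2917 Pa.
Head loss h_f = ΔP/(ρg) = 2917/(792·9.81) = 0.375 m.

h_f ≈ 0.375 m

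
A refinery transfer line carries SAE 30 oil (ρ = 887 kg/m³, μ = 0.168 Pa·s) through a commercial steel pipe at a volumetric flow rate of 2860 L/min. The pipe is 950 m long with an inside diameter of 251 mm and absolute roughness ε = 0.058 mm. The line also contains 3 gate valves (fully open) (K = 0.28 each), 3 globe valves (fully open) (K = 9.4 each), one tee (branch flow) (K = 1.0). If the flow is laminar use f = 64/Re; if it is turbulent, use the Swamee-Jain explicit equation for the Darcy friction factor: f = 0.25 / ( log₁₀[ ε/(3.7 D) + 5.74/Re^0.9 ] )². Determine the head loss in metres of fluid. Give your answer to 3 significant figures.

Q = 2860 L/min = 2860/60000 = 0.04767 m³/s.
Cross-sectional area A = πD²/4 = π(0.251)²/4 = 0.04948 m²; mean velocity V = Q/A = 0.04767/0.04948 = 0.9633 m/s.
Reynolds number Re = ρVD/μ = 887 · 0.9633 · 0.251 / 0.168 = 1277.
Re < 2300 → laminar flow, so f = 64/Re = 64/1277 = 0.05013 (the turbulent correlation is not needed).
Total minor-loss coefficient ΣK = 3·0.28 + 3·9.4 + 1·1 = 30.
ΔP = [f·L/D + ΣK]·(ρV²/2) = [0.05013·950/0.251 + 30]·(887·0.9633²/2) = [189.7 + 30]·411.6 = 9.046e+04 Pa.
Head loss h_f = ΔP/(ρg) = 9.046e+04/(887·9.81) = 10.4 m.

h_f ≈ 10.4 m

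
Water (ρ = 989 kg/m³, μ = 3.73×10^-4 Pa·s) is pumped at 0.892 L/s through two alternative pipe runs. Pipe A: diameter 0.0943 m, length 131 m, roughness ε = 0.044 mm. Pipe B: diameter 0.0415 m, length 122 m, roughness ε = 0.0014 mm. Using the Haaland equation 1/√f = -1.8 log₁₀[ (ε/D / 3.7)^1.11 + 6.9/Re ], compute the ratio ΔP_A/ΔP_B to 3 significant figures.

ΔP_A/ΔP_B ≈ 0.0222

Pipe A: V = Q/A = 0.000892/0.006984 = 0.1277 m/s; Re = 3.193e+04; ε/D = 0.000467; Haaland → f = 0.02408; ΔP_A = f(L/D)(ρV²/2) = 269.9 Pa.
Pipe B: V = Q/A = 0.000892/0.001353 = 0.6594 m/s; Re = 7.256e+04; ε/D = 3.37e-05; Haaland → f = 0.01919; ΔP_B = f(L/D)(ρV²/2) = 1.213e+04 Pa.
ΔP_A/ΔP_B = 269.9/1.213e+04 = 0.0222.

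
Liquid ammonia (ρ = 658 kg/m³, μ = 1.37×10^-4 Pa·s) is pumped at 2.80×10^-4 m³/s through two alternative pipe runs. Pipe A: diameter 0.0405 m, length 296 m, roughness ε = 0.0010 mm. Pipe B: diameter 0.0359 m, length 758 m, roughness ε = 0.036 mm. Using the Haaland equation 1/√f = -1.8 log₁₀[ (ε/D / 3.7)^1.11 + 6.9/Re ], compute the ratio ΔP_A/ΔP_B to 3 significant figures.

ΔP_A/ΔP_B ≈ 0.193

Pipe A: V = Q/A = 0.00028/0.001288 = 0.2173 m/s; Re = 4.228e+04; ε/D = 2.47e-05; Haaland → f = 0.02157; ΔP_A = f(L/D)(ρV²/2) = 2450 Pa.
Pipe B: V = Q/A = 0.00028/0.001012 = 0.2766 m/s; Re = 4.77e+04; ε/D = 0.001; Haaland → f = 0.02389; ΔP_B = f(L/D)(ρV²/2) = 1.27e+04 Pa.
ΔP_A/ΔP_B = 2450/1.27e+04 = 0.193.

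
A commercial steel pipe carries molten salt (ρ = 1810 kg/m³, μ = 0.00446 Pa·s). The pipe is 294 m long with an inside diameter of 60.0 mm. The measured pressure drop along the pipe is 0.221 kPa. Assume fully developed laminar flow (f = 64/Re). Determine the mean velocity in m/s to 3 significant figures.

V ≈ 0.0190 m/s

For laminar flow, f = 64/Re with Re = ρVD/μ, so Darcy-Weisbach reduces to ΔP = 32μLV/D². Solving for V: V = ΔP·D²/(32μL) = 221·(0.06)²/(32·0.00446·294) = 0.01896 m/s.
Check: Re = ρVD/μ = 1810·0.01896·0.06/0.00446 = 461.7 < 2300, so the laminar assumption holds.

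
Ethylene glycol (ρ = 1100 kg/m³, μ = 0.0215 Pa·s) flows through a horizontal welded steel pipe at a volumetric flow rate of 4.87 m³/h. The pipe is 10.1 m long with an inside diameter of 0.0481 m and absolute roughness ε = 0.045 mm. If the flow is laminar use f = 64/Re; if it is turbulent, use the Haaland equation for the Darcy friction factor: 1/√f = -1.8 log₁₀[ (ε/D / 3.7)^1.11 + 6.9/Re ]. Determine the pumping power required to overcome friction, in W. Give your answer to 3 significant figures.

Q = 4.87 m³/h = 4.87/3600 = 0.001353 m³/s.
Cross-sectional area A = πD²/4 = π(0.0481)²/4 = 0.001817 m²; mean velocity V = Q/A = 0.001353/0.001817 = 0.7445 m/s.
Reynolds number Re = ρVD/μ = 1100 · 0.7445 · 0.0481 / 0.0215 = 1832.
Re < 2300 → laminar flow, so f = 64/Re = 64/1832 = 0.03493 (the turbulent correlation is not needed).
Darcy-Weisbach: ΔP = f(L/D)(ρV²/2) = 0.03493·(10.1/0.0481)·(1100·0.7445²/2) = 0.03493·210·304.8 = 2236 Pa.
Pumping power P = QΔP = 0.001353·2236 = 3.025 W = 3.02 W.

P ≈ 3.02 W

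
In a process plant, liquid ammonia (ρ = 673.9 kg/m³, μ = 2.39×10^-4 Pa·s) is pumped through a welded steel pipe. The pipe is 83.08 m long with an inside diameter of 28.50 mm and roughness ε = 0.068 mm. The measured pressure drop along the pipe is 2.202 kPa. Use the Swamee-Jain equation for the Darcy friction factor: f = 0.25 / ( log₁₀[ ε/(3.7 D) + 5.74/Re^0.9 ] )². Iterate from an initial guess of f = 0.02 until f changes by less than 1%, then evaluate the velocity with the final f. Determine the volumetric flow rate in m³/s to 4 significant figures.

Rearranging Darcy-Weisbach: V = √(2·ΔP·D/(f·L·ρ)). With ε/D = 6.8e-05/0.0285 = 0.00239, iterate starting from f = 0.02:
  f = 0.02 → V = √(2·2202·0.0285/(0.02·83.08·673.9)) = 0.3348 m/s; Re = ρVD/μ = 2.69e+04; f → 0.02957
  f = 0.02957 → V = 0.2754 m/s; Re = 2.213e+04; f → 0.03036
  f = 0.03036 → V = 0.2717 m/s; Re = 2.184e+04; f → 0.03042
Converged (Δf/f < 1%). With the final f = 0.03042: V = √(2·2202·0.0285/(0.03042·83.08·673.9)) = 0.2715 m/s.
Q = V·A = 0.2715·(π/4·0.0285²) = 0.0001732 m³/s = 1.732×10^-4 m³/s.

Q ≈ 1.732×10^-4 m³/s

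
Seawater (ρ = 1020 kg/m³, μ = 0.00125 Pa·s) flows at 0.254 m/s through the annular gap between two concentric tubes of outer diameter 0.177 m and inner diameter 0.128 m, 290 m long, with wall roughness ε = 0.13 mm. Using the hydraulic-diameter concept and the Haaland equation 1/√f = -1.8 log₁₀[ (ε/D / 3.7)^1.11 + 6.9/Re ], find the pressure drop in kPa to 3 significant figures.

Hydraulic diameter D_h = 4A/P = D_o - D_i = 0.177 - 0.128 = 0.049 m.
Re = ρVD_h/μ = 1020·0.254·0.049/0.00125 = 1.016e+04.
ε/D_h = 0.00013/0.049 = 0.00265; Haaland gives 1/√f = -1.8 log₁₀[0.000323+0.000679] = 5.398, so f = 0.03432.
ΔP = f(L/D_h)(ρV²/2) = 0.03432·290/0.049·32.9 = 6683 Pa.
ΔP = 6.68 kPa.

ΔP ≈ 6.68 kPa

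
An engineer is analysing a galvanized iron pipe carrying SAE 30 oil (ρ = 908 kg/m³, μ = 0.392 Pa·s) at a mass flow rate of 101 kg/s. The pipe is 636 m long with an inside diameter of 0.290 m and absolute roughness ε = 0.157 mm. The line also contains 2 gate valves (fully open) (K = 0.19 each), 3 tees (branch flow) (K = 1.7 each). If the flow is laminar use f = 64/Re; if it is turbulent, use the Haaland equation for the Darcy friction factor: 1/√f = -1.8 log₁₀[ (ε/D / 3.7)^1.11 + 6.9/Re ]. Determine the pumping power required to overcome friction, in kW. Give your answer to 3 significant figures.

P ≈ 18.6 kW

A = πD²/4 = π(0.29)²/4 = 0.06605 m²; mean velocity V = ṁ/(ρA) = 101/(908 · 0.06605) = 1.684 m/s.
Reynolds number Re = ρVD/μ = 908 · 1.684 · 0.29 / 0.392 = 1131.
Re < 2300 → laminar flow, so f = 64/Re = 64/1131 = 0.05658 (the turbulent correlation is not needed).
Total minor-loss coefficient ΣK = 2·0.19 + 3·1.7 = 5.48.
ΔP = [f·L/D + ΣK]·(ρV²/2) = [0.05658·636/0.29 + 5.48]·(908·1.684²/2) = [124.1 + 5.48]·1288 = 1.668e+05 Pa.
Q = ṁ/ρ = 101/908 = 0.1112 m³/s.
Pumping power P = QΔP = 0.1112·1.668e+05 = 18550 W = 18.6 kW.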